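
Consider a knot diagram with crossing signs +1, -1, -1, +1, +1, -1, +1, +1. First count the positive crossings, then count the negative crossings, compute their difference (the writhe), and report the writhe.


Step 1: Count positive crossings (+1).
Positive crossings: 5
Step 2: Count negative crossings (-1).
Negative crossings: 3
Step 3: Writhe = (positive) - (negative)
w = 5 - 3 = 2
Step 4: |w| = 2, and w is positive

2


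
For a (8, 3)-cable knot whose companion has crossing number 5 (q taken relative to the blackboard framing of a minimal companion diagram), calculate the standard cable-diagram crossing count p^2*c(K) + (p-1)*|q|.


Step 1: Each of the c(K) crossings of the companion diagram becomes p*p = p^2 crossings among the p parallel strands, and each of the |q| twists s_1 s_2 ... s_(p-1) adds (p-1) crossings.
  Crossings = p^2 * c(K) + (p-1)*|q|
Step 2: = 8^2 * 5 + (8-1)*3
Step 3: = 64*5 + 7*3
Step 4: = 320 + 21 = 341

341


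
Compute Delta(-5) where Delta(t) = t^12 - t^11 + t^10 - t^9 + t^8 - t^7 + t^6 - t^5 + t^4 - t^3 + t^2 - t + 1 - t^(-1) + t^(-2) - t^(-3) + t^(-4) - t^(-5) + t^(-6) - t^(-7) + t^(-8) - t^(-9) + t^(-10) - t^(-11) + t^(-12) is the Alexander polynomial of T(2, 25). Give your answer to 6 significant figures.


Substituting t = -5 into Delta(t) = t^12 - t^11 + t^10 - t^9 + t^8 - t^7 + t^6 - t^5 + t^4 - t^3 + t^2 - t + 1 - t^(-1) + t^(-2) - t^(-3) + t^(-4) - t^(-5) + t^(-6) - t^(-7) + t^(-8) - t^(-9) + t^(-10) - t^(-11) + t^(-12):
Term values: (244140625) + (48828125) + (9765625) + (1953125) + (390625) + (78125) + (15625) + (3125) + (625) + (125) + (25) + (5) + (1) + (0.2) + (0.04) + (0.008) + (0.0016) + (0.00032) + (6.4e-05) + (1.28e-05) + (2.56e-06) + (5.12e-07) + (1.024e-07) + (2.048e-08) + (4.096e-09)
Sum = 305175781.3
Rounded to 6 significant figures: 3.05176e+08

3.05176e+08


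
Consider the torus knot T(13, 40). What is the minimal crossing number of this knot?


For a torus knot T(p, q) with gcd(p,q)=1,
the crossing number is min(p*(q-1), q*(p-1)).
p*(q-1) = 13*39 = 507
q*(p-1) = 40*12 = 480
min(507, 480) = 480

480


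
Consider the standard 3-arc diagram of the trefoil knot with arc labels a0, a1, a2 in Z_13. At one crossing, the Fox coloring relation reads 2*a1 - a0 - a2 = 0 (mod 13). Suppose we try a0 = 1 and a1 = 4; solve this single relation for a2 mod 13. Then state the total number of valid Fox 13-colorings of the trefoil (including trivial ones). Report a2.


Step 1: Apply the given crossing relation 2*a1 - a0 - a2 = 0 (mod 13).
  a2 = 2*a1 - a0 mod 13
  a2 = 2*4 - 1 mod 13
  a2 = 8 - 1 mod 13
  a2 = 7 mod 13 = 7
Step 2: The trefoil has determinant 3.
  Number of Fox p-colorings (p prime) is p^2 if p = 3, else p.
  Since 13 does not divide 3, only trivial (constant) colorings exist.
  (So the trial a0 = 1, a1 = 4 with a0 != a1 does NOT extend to a valid coloring of the whole trefoil: the other two crossing relations require 3*(a1 - a0) = 0 (mod 13), which fails.)
  Total colorings = 13
Step 3: a2 = 7, total Fox 13-colorings = 13

7


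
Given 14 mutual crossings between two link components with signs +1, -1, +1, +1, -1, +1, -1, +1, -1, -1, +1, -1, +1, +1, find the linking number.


Step 1: Count positive crossings: 8
Step 2: Count negative crossings: 6
Step 3: Sum of signs = 8 - 6 = 2
Step 4: Linking number = sum/2 = 2/2 = 1

1


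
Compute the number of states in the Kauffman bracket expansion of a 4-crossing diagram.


Each crossing contributes 2 choices (A-smoothing or B-smoothing).
Total states = 2^4 = 16

16


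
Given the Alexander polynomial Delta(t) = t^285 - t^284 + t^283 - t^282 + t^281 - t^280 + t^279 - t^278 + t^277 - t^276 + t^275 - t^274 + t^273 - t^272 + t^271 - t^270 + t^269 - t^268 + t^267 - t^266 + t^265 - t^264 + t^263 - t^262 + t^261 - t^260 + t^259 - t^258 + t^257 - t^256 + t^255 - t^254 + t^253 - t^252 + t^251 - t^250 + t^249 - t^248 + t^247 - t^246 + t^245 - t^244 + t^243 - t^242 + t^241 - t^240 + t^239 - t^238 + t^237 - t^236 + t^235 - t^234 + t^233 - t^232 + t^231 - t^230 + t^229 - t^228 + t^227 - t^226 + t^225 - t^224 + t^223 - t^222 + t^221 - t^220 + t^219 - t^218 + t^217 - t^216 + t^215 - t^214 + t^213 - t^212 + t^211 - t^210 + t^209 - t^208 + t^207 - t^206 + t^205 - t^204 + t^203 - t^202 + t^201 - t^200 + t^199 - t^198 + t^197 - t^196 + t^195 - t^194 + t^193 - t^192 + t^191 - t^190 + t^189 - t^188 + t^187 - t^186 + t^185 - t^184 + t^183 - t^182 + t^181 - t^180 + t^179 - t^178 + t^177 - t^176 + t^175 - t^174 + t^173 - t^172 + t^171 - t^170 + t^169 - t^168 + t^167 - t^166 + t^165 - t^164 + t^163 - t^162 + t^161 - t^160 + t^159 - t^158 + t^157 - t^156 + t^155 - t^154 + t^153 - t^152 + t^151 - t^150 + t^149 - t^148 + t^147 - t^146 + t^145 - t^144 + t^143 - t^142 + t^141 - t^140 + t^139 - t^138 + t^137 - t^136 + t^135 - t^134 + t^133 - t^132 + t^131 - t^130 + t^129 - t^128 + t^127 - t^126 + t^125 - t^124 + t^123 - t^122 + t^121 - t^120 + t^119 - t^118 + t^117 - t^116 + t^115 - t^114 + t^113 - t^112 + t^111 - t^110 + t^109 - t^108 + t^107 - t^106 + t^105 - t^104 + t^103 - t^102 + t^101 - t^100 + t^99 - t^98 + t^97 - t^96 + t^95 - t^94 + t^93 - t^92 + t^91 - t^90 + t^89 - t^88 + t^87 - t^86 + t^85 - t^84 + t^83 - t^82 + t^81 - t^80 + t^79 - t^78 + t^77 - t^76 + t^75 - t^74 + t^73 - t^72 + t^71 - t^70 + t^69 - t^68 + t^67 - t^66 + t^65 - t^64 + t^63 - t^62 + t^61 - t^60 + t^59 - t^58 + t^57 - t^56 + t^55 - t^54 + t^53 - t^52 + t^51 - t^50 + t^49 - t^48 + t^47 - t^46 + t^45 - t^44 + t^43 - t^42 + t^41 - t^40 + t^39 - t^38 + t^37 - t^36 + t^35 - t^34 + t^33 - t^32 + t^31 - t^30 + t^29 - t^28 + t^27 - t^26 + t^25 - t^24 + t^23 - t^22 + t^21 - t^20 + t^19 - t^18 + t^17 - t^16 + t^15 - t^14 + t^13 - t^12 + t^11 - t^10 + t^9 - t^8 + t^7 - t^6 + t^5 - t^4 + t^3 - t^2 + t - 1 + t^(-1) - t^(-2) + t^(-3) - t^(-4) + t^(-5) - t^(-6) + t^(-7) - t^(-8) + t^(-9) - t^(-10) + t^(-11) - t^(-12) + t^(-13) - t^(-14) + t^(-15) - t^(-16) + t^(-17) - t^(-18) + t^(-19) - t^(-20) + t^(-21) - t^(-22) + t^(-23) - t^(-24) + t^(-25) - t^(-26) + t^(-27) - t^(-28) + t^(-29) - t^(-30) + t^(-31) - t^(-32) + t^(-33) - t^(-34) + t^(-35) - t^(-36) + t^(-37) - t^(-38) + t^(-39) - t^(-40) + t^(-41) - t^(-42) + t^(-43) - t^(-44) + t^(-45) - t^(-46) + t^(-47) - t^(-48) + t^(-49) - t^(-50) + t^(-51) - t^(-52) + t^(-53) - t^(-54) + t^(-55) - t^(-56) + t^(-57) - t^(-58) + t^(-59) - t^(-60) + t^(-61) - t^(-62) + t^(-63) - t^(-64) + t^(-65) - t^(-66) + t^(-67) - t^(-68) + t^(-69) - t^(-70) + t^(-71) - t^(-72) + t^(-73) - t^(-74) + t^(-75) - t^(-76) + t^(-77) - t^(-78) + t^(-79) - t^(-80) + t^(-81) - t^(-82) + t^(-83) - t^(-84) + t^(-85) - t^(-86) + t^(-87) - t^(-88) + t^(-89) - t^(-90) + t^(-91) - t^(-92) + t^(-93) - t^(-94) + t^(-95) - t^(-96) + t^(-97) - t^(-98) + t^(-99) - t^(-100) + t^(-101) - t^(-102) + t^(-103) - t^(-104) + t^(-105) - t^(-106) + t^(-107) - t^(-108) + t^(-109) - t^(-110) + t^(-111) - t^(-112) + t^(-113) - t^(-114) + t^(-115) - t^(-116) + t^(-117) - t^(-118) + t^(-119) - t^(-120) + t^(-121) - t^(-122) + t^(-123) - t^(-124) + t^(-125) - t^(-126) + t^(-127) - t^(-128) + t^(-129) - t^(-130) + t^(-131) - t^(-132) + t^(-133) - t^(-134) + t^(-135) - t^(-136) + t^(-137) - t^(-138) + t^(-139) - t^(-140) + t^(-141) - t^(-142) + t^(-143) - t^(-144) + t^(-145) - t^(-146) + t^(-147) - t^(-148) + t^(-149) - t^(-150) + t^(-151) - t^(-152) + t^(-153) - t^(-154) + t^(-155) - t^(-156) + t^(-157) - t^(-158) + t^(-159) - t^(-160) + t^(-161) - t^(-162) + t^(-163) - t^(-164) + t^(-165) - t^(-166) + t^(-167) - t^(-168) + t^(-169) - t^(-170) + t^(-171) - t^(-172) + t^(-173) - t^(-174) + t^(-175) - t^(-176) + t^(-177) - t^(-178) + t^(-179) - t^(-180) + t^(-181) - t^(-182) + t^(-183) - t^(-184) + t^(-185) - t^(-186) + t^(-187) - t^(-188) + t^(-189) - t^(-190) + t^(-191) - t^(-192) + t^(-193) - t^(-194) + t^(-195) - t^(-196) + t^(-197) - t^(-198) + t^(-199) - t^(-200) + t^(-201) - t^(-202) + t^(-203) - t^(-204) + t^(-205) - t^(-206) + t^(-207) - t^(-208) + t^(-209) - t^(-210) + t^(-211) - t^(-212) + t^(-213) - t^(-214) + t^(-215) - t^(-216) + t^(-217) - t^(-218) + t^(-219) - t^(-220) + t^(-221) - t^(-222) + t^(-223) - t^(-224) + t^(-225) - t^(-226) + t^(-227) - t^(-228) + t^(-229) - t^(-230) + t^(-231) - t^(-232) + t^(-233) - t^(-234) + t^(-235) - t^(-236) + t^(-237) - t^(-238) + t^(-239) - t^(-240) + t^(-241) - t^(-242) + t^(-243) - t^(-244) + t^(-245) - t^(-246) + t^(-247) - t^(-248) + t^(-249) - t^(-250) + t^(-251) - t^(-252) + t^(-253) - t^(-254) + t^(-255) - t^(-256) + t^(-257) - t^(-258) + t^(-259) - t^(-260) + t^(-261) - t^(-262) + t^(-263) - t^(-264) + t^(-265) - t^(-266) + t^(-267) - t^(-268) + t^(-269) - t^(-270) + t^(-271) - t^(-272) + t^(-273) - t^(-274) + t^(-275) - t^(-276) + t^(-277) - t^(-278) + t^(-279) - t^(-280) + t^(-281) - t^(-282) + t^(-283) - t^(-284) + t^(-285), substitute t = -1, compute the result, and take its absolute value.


Step 1: The polynomial has 571 terms with alternating signs, exponents from 285 down to -285.
Step 2: Substitute t = -1. The i-th term has coefficient (-1)^i and exponent (m-i),
  so its value is (-1)^i * (-1)^(m-i) = (-1)^m = -1 for every i.
Step 3: All 571 terms equal -1, so Delta(-1) = 571 * (-1) = -571
Step 4: |Delta(-1)| = 571

571


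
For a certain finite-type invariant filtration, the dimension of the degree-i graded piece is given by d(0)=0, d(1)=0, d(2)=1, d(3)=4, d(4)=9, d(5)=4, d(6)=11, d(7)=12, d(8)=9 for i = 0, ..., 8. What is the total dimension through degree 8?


Total dimension = d(0) + d(1) + ... + d(8)
= 0 + 0 + 1 + 4 + 9 + 4 + 11 + 12 + 9
= 50

50


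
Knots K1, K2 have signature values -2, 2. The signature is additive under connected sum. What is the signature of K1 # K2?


The signature is additive under connected sum.
signature(K1 # K2) = (-2) + (2)
= 0

0


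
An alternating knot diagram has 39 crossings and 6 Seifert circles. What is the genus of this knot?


For alternating knots, g = (c - s + 1)/2.
= (39 - 6 + 1)/2
= 34/2 = 17

17


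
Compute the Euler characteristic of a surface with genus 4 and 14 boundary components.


chi = 2 - 2g - b
= 2 - 2*4 - 14
= 2 - 8 - 14 = -20

-20


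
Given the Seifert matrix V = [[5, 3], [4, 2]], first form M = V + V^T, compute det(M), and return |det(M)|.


Step 1: Form V + V^T where V = [[5, 3], [4, 2]]
  V^T = [[5, 4], [3, 2]]
  V + V^T = [[10, 7], [7, 4]]
Step 2: det(V + V^T) = 10*4 - 7*7
  = 40 - 49 = -9
Step 3: Knot determinant = |det(V + V^T)| = |-9| = 9

9


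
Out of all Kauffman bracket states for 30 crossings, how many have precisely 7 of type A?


We choose which 7 of 30 crossings get A-smoothings.
C(30, 7) = 30! / (7! * 23!)
= 2035800

2035800


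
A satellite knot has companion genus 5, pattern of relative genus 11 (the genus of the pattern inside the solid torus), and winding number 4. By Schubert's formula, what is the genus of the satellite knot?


Schubert: g(satellite) = g_rel(pattern) + |winding| * g(companion),
where g_rel(pattern) is the genus of the pattern relative to the solid torus.
= 11 + 4 * 5
= 11 + 20 = 31

31


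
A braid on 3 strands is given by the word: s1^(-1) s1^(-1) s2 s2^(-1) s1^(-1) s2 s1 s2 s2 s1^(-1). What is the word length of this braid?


The word length counts the number of generators (including inverses).
Listing each generator: s1^(-1), s1^(-1), s2, s2^(-1), s1^(-1), s2, s1, s2, s2, s1^(-1)
There are 10 generators in this braid word.

10


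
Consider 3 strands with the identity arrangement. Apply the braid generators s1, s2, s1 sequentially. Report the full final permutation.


Starting with identity [1, 2, 3].
Apply generators in sequence:
  After s1: [2, 1, 3]
  After s2: [2, 3, 1]
  After s1: [3, 2, 1]
Final permutation: [3, 2, 1]

[3, 2, 1]


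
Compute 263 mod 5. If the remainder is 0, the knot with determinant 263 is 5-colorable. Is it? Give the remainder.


Step 1: A knot is p-colorable if and only if p divides its determinant.
Step 2: Compute 263 mod 5.
263 = 52 * 5 + 3
Step 3: 263 mod 5 = 3
Step 4: The knot is 5-colorable: no

3


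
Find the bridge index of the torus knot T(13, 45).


The bridge number of T(p,q) is min(p,q).
min(13, 45) = 13

13


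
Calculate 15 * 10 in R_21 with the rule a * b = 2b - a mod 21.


15 * 10 = 2*10 - 15 mod 21
= 20 - 15 mod 21
= 5 mod 21 = 5

5


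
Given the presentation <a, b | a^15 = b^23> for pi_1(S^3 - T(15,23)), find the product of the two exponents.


The relation is a^15 = b^23.
Product of exponents = 15 * 23
= 345

345


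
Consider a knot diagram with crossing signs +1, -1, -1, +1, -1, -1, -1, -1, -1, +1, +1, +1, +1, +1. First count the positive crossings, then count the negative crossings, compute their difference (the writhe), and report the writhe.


Step 1: Count positive crossings (+1).
Positive crossings: 7
Step 2: Count negative crossings (-1).
Negative crossings: 7
Step 3: Writhe = (positive) - (negative)
w = 7 - 7 = 0
Step 4: |w| = 0, and w is zero

0


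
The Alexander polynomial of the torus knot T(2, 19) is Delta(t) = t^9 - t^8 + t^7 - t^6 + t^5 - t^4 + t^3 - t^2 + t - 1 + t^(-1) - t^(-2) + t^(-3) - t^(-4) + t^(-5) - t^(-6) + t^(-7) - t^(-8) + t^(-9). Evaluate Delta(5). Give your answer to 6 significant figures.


Substituting t = 5 into Delta(t) = t^9 - t^8 + t^7 - t^6 + t^5 - t^4 + t^3 - t^2 + t - 1 + t^(-1) - t^(-2) + t^(-3) - t^(-4) + t^(-5) - t^(-6) + t^(-7) - t^(-8) + t^(-9):
Term values: (1953125) + (-390625) + (78125) + (-15625) + (3125) + (-625) + (125) + (-25) + (5) + (-1) + (0.2) + (-0.04) + (0.008) + (-0.0016) + (0.00032) + (-6.4e-05) + (1.28e-05) + (-2.56e-06) + (5.12e-07)
Sum = 1627604.167
Rounded to 6 significant figures: 1.6276e+06

1.6276e+06


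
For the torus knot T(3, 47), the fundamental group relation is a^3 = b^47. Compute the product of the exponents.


The relation is a^3 = b^47.
Product of exponents = 3 * 47
= 141

141


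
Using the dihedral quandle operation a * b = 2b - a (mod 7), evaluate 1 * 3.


1 * 3 = 2*3 - 1 mod 7
= 6 - 1 mod 7
= 5 mod 7 = 5

5


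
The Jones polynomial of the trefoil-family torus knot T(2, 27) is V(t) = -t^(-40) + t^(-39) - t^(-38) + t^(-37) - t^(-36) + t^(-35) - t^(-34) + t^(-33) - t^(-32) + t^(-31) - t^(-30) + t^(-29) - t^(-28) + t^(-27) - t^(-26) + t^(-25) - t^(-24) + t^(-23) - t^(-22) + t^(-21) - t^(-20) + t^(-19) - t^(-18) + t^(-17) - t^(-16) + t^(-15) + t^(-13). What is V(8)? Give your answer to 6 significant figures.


Substituting t = 8 into V(t) = -t^(-40) + t^(-39) - t^(-38) + t^(-37) - t^(-36) + t^(-35) - t^(-34) + t^(-33) - t^(-32) + t^(-31) - t^(-30) + t^(-29) - t^(-28) + t^(-27) - t^(-26) + t^(-25) - t^(-24) + t^(-23) - t^(-22) + t^(-21) - t^(-20) + t^(-19) - t^(-18) + t^(-17) - t^(-16) + t^(-15) + t^(-13):
  (-)t^(-40) = -7.52316e-37
  (+)t^(-39) = 6.01853e-36
  (-)t^(-38) = -4.81482e-35
  (+)t^(-37) = 3.85186e-34
  (-)t^(-36) = -3.08149e-33
  (+)t^(-35) = 2.46519e-32
  (-)t^(-34) = -1.97215e-31
  (+)t^(-33) = 1.57772e-30
  (-)t^(-32) = -1.26218e-29
  (+)t^(-31) = 1.00974e-28
  (-)t^(-30) = -8.07794e-28
  (+)t^(-29) = 6.46235e-27
  (-)t^(-28) = -5.16988e-26
  (+)t^(-27) = 4.1359e-25
  (-)t^(-26) = -3.30872e-24
  (+)t^(-25) = 2.64698e-23
  (-)t^(-24) = -2.11758e-22
  (+)t^(-23) = 1.69407e-21
  (-)t^(-22) = -1.35525e-20
  (+)t^(-21) = 1.0842e-19
  (-)t^(-20) = -8.67362e-19
  (+)t^(-19) = 6.93889e-18
  (-)t^(-18) = -5.55112e-17
  (+)t^(-17) = 4.44089e-16
  (-)t^(-16) = -3.55271e-15
  (+)t^(-15) = 2.84217e-14
  (+)t^(-13) = 1.81899e-12
Sum = (-7.52316e-37) + (6.01853e-36) + (-4.81482e-35) + (3.85186e-34) + (-3.08149e-33) + (2.46519e-32) + (-1.97215e-31) + (1.57772e-30) + (-1.26218e-29) + (1.00974e-28) + (-8.07794e-28) + (6.46235e-27) + (-5.16988e-26) + (4.1359e-25) + (-3.30872e-24) + (2.64698e-23) + (-2.11758e-22) + (1.69407e-21) + (-1.35525e-20) + (1.0842e-19) + (-8.67362e-19) + (6.93889e-18) + (-5.55112e-17) + (4.44089e-16) + (-3.55271e-15) + (2.84217e-14) + (1.81899e-12)
= 1.844253145e-12
Rounded to 6 significant figures: 1.84425e-12

1.84425e-12


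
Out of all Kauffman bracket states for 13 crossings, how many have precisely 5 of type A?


We choose which 5 of 13 crossings get A-smoothings.
C(13, 5) = 13! / (5! * 8!)
= 1287

1287


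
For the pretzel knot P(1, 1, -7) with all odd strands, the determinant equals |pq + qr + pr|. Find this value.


Step 1: Compute pq + qr + pr.
pq = 1*1 = 1
qr = 1*(-7) = -7
pr = 1*(-7) = -7
pq + qr + pr = 1 + (-7) + (-7) = -13
Step 2: Take absolute value.
det(P(1,1,-7)) = |-13| = 13

13


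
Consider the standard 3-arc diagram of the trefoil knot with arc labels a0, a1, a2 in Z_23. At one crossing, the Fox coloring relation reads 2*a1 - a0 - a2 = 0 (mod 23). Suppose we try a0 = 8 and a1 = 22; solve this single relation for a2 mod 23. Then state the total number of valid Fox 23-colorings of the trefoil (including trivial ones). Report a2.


Step 1: Apply the given crossing relation 2*a1 - a0 - a2 = 0 (mod 23).
  a2 = 2*a1 - a0 mod 23
  a2 = 2*22 - 8 mod 23
  a2 = 44 - 8 mod 23
  a2 = 36 mod 23 = 13
Step 2: The trefoil has determinant 3.
  Number of Fox p-colorings (p prime) is p^2 if p = 3, else p.
  Since 23 does not divide 3, only trivial (constant) colorings exist.
  (So the trial a0 = 8, a1 = 22 with a0 != a1 does NOT extend to a valid coloring of the whole trefoil: the other two crossing relations require 3*(a1 - a0) = 0 (mod 23), which fails.)
  Total colorings = 23
Step 3: a2 = 13, total Fox 23-colorings = 23

13


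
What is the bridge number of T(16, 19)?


The bridge number of T(p,q) is min(p,q).
min(16, 19) = 16

16


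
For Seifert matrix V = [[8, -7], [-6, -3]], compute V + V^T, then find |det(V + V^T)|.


Step 1: Form V + V^T where V = [[8, -7], [-6, -3]]
  V^T = [[8, -6], [-7, -3]]
  V + V^T = [[16, -13], [-13, -6]]
Step 2: det(V + V^T) = 16*(-6) - (-13)*(-13)
  = -96 - 169 = -265
Step 3: Knot determinant = |det(V + V^T)| = |-265| = 265

265


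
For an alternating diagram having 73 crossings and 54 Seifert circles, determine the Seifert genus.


For alternating knots, g = (c - s + 1)/2.
= (73 - 54 + 1)/2
= 20/2 = 10

10


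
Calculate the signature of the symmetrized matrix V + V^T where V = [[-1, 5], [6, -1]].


Step 1: V + V^T = [[-2, 11], [11, -2]]
Step 2: trace = -4, det = -117
Step 3: Discriminant = (-4)^2 - 4*(-117) = 484
Step 4: Eigenvalues: 9, -13
Step 5: Signature = (# positive eigenvalues) - (# negative eigenvalues) = 0

0


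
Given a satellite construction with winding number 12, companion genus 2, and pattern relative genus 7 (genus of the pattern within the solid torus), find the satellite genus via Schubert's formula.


Schubert: g(satellite) = g_rel(pattern) + |winding| * g(companion),
where g_rel(pattern) is the genus of the pattern relative to the solid torus.
= 7 + 12 * 2
= 7 + 24 = 31

31


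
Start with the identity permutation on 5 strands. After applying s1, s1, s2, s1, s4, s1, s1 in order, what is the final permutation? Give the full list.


Starting with identity [1, 2, 3, 4, 5].
Apply generators in sequence:
  After s1: [2, 1, 3, 4, 5]
  After s1: [1, 2, 3, 4, 5]
  After s2: [1, 3, 2, 4, 5]
  After s1: [3, 1, 2, 4, 5]
  After s4: [3, 1, 2, 5, 4]
  After s1: [1, 3, 2, 5, 4]
  After s1: [3, 1, 2, 5, 4]
Final permutation: [3, 1, 2, 5, 4]

[3, 1, 2, 5, 4]


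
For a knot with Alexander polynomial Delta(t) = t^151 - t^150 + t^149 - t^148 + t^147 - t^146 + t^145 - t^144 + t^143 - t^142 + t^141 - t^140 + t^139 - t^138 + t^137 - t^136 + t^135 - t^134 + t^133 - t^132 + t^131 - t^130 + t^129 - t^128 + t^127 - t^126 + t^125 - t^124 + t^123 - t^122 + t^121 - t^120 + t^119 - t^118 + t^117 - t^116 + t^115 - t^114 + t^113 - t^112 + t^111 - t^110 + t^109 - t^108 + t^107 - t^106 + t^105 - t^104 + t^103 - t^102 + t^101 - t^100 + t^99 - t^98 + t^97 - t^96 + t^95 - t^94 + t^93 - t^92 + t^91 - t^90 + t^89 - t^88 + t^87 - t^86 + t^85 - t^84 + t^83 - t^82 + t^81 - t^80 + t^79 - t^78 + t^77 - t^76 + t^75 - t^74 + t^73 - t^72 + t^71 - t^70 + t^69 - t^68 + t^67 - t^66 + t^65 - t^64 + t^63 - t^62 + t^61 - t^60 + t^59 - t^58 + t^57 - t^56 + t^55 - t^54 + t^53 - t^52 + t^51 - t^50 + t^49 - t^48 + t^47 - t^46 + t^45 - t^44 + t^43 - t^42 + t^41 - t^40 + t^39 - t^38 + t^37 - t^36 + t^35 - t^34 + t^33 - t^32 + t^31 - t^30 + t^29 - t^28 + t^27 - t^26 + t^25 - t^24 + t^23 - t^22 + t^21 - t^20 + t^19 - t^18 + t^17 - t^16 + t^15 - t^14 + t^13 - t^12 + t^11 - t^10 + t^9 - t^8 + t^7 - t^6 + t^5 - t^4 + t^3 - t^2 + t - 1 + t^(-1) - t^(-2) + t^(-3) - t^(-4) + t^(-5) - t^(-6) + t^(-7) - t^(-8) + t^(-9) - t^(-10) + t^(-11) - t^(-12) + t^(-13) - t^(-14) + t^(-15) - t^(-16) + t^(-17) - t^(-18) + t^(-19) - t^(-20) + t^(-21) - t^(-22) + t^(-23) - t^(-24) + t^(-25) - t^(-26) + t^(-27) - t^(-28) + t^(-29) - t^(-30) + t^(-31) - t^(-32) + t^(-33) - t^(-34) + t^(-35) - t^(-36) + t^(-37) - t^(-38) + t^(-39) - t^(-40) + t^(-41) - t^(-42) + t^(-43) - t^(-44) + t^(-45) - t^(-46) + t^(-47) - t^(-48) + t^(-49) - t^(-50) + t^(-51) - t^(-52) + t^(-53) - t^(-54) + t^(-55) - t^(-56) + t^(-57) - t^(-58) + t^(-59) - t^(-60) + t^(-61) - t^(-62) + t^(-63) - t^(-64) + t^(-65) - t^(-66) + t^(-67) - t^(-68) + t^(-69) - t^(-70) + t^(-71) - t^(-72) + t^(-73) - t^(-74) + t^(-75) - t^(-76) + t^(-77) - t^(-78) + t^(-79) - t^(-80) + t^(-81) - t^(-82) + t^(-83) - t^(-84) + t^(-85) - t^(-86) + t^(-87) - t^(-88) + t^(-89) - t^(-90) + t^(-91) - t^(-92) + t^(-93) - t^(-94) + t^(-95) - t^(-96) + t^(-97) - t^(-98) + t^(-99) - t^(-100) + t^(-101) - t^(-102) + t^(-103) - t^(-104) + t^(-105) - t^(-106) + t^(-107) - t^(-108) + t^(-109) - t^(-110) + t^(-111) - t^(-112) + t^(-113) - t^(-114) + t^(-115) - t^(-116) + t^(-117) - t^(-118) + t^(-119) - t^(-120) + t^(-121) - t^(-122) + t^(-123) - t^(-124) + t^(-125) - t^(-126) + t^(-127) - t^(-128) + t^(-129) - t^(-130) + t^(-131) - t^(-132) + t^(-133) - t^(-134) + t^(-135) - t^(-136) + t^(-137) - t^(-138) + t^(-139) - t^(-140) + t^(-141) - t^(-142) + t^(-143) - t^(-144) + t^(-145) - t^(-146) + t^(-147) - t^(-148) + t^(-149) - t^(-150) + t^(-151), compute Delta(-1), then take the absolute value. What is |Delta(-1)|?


Step 1: The polynomial has 303 terms with alternating signs, exponents from 151 down to -151.
Step 2: Substitute t = -1. The i-th term has coefficient (-1)^i and exponent (m-i),
  so its value is (-1)^i * (-1)^(m-i) = (-1)^m = -1 for every i.
Step 3: All 303 terms equal -1, so Delta(-1) = 303 * (-1) = -303
Step 4: |Delta(-1)| = 303

303


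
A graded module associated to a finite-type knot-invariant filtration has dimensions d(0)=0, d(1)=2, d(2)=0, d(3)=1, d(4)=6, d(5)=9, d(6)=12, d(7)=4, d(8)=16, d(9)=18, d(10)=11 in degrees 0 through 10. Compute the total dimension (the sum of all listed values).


Total dimension = d(0) + d(1) + ... + d(10)
= 0 + 2 + 0 + 1 + 6 + 9 + 12 + 4 + 16 + 18 + 11
= 79

79


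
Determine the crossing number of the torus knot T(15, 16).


For a torus knot T(p, q) with gcd(p,q)=1,
the crossing number is min(p*(q-1), q*(p-1)).
p*(q-1) = 15*15 = 225
q*(p-1) = 16*14 = 224
min(225, 224) = 224

224


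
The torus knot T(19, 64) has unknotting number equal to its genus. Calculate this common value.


For a torus knot T(p,q), both the unknotting number and genus equal (p-1)(q-1)/2.
= (19-1)(64-1)/2
= 18*63/2
= 1134/2 = 567

567


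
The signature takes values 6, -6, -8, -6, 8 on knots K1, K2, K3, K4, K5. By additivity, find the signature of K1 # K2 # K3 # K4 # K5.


The signature is additive under connected sum.
signature(K1 # K2 # K3 # K4 # K5) = (6) + (-6) + (-8) + (-6) + (8)
= -6

-6


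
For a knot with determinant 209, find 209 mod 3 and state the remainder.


Step 1: A knot is p-colorable if and only if p divides its determinant.
Step 2: Compute 209 mod 3.
209 = 69 * 3 + 2
Step 3: 209 mod 3 = 2
Step 4: The knot is 3-colorable: no

2


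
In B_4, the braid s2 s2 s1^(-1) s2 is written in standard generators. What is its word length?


The word length counts the number of generators (including inverses).
Listing each generator: s2, s2, s1^(-1), s2
There are 4 generators in this braid word.

4


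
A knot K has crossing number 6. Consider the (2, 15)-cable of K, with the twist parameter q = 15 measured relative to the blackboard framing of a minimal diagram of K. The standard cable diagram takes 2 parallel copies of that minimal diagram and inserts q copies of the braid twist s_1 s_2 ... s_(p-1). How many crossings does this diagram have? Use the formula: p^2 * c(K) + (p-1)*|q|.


Step 1: Each of the c(K) crossings of the companion diagram becomes p*p = p^2 crossings among the p parallel strands, and each of the |q| twists s_1 s_2 ... s_(p-1) adds (p-1) crossings.
  Crossings = p^2 * c(K) + (p-1)*|q|
Step 2: = 2^2 * 6 + (2-1)*15
Step 3: = 4*6 + 1*15
Step 4: = 24 + 15 = 39

39


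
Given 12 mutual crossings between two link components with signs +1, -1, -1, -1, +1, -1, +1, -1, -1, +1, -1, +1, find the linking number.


Step 1: Count positive crossings: 5
Step 2: Count negative crossings: 7
Step 3: Sum of signs = 5 - 7 = -2
Step 4: Linking number = sum/2 = -2/2 = -1

-1


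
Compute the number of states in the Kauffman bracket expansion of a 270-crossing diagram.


Each crossing contributes 2 choices (A-smoothing or B-smoothing).
Total states = 2^270 = 1897137590064188545819787018382342682267975428761855001222473056385648716020711424

1897137590064188545819787018382342682267975428761855001222473056385648716020711424


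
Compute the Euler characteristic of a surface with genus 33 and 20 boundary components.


chi = 2 - 2g - b
= 2 - 2*33 - 20
= 2 - 66 - 20 = -84

-84


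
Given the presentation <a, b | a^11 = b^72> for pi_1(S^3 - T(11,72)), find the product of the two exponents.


The relation is a^11 = b^72.
Product of exponents = 11 * 72
= 792

792


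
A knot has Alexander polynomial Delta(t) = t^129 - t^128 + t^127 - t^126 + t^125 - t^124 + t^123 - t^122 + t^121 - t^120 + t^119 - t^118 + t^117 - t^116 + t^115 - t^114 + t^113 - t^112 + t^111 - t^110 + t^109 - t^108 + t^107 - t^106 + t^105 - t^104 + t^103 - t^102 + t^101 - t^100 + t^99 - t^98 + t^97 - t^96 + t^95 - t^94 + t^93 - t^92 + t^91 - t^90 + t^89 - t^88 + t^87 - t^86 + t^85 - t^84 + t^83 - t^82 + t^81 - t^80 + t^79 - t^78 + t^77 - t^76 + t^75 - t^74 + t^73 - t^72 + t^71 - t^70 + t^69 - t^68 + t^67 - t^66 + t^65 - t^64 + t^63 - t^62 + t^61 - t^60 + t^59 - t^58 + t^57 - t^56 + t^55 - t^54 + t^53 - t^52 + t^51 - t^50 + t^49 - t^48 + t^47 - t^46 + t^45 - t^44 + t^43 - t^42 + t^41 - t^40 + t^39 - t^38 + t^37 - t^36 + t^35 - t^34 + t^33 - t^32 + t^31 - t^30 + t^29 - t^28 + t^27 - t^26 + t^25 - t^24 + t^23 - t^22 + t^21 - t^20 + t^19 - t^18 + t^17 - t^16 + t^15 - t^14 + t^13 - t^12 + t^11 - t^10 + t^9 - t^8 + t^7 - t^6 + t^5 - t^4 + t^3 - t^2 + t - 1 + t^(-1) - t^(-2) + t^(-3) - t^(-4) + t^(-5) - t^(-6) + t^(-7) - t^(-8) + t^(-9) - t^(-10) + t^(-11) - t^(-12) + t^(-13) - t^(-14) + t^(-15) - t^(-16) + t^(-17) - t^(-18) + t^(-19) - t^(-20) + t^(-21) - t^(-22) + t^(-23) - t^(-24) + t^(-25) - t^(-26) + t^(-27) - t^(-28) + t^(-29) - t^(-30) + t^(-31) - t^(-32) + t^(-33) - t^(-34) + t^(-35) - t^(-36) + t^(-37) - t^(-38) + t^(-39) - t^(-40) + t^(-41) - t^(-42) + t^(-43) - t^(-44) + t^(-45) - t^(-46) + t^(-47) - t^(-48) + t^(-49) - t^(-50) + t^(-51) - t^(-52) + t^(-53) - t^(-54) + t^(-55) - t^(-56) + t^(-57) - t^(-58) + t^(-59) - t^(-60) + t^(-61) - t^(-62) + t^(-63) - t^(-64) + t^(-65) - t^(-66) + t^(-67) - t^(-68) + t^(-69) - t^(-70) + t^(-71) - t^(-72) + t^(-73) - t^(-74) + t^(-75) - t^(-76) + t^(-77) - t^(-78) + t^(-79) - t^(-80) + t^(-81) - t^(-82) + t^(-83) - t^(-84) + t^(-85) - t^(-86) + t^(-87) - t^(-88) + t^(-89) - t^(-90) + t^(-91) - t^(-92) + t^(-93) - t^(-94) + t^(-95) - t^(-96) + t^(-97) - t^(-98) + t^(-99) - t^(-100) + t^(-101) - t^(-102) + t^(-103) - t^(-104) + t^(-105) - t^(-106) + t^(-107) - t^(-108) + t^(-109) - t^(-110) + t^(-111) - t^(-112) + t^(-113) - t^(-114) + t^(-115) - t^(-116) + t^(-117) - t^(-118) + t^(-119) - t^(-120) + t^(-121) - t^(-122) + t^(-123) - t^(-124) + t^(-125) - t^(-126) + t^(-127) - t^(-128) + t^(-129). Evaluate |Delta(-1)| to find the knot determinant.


Step 1: The polynomial has 259 terms with alternating signs, exponents from 129 down to -129.
Step 2: Substitute t = -1. The i-th term has coefficient (-1)^i and exponent (m-i),
  so its value is (-1)^i * (-1)^(m-i) = (-1)^m = -1 for every i.
Step 3: All 259 terms equal -1, so Delta(-1) = 259 * (-1) = -259
Step 4: |Delta(-1)| = 259

259


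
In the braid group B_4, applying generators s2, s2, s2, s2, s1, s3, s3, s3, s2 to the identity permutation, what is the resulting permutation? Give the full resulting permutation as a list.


Starting with identity [1, 2, 3, 4].
Apply generators in sequence:
  After s2: [1, 3, 2, 4]
  After s2: [1, 2, 3, 4]
  After s2: [1, 3, 2, 4]
  After s2: [1, 2, 3, 4]
  After s1: [2, 1, 3, 4]
  After s3: [2, 1, 4, 3]
  After s3: [2, 1, 3, 4]
  After s3: [2, 1, 4, 3]
  After s2: [2, 4, 1, 3]
Final permutation: [2, 4, 1, 3]

[2, 4, 1, 3]


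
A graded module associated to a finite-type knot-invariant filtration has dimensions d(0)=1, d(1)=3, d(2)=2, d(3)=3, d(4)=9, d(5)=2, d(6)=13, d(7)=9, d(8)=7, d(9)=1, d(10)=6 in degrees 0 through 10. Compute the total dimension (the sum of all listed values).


Total dimension = d(0) + d(1) + ... + d(10)
= 1 + 3 + 2 + 3 + 9 + 2 + 13 + 9 + 7 + 1 + 6
= 56

56


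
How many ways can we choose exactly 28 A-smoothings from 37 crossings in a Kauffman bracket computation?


We choose which 28 of 37 crossings get A-smoothings.
C(37, 28) = 37! / (28! * 9!)
= 124403620

124403620


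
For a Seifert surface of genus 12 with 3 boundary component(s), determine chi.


chi = 2 - 2g - b
= 2 - 2*12 - 3
= 2 - 24 - 3 = -25

-25


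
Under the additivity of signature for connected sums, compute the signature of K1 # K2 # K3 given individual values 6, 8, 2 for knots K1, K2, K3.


The signature is additive under connected sum.
signature(K1 # K2 # K3) = (6) + (8) + (2)
= 16

16


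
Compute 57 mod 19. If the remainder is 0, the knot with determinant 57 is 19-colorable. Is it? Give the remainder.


Step 1: A knot is p-colorable if and only if p divides its determinant.
Step 2: Compute 57 mod 19.
57 = 3 * 19 + 0
Step 3: 57 mod 19 = 0
Step 4: The knot is 19-colorable: yes

0


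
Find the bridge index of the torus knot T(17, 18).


The bridge number of T(p,q) is min(p,q).
min(17, 18) = 17

17


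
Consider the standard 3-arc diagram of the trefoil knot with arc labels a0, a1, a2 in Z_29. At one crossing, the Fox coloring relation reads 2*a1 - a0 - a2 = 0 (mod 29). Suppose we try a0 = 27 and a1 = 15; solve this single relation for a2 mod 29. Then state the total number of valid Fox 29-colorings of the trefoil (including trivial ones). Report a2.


Step 1: Apply the given crossing relation 2*a1 - a0 - a2 = 0 (mod 29).
  a2 = 2*a1 - a0 mod 29
  a2 = 2*15 - 27 mod 29
  a2 = 30 - 27 mod 29
  a2 = 3 mod 29 = 3
Step 2: The trefoil has determinant 3.
  Number of Fox p-colorings (p prime) is p^2 if p = 3, else p.
  Since 29 does not divide 3, only trivial (constant) colorings exist.
  (So the trial a0 = 27, a1 = 15 with a0 != a1 does NOT extend to a valid coloring of the whole trefoil: the other two crossing relations require 3*(a1 - a0) = 0 (mod 29), which fails.)
  Total colorings = 29
Step 3: a2 = 3, total Fox 29-colorings = 29

3


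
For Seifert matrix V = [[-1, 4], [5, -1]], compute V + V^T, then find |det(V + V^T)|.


Step 1: Form V + V^T where V = [[-1, 4], [5, -1]]
  V^T = [[-1, 5], [4, -1]]
  V + V^T = [[-2, 9], [9, -2]]
Step 2: det(V + V^T) = (-2)*(-2) - 9*9
  = 4 - 81 = -77
Step 3: Knot determinant = |det(V + V^T)| = |-77| = 77

77


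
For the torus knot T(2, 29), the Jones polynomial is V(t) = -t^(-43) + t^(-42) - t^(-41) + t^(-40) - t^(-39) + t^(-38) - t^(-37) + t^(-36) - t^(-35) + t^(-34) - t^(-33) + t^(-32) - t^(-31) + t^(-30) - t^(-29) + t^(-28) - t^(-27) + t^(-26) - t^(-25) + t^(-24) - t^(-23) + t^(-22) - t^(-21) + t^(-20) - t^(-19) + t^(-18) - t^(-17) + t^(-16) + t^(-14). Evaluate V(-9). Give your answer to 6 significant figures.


Substituting t = -9 into V(t) = -t^(-43) + t^(-42) - t^(-41) + t^(-40) - t^(-39) + t^(-38) - t^(-37) + t^(-36) - t^(-35) + t^(-34) - t^(-33) + t^(-32) - t^(-31) + t^(-30) - t^(-29) + t^(-28) - t^(-27) + t^(-26) - t^(-25) + t^(-24) - t^(-23) + t^(-22) - t^(-21) + t^(-20) - t^(-19) + t^(-18) - t^(-17) + t^(-16) + t^(-14):
  (-)t^(-43) = 9.28052e-42
  (+)t^(-42) = 8.35246e-41
  (-)t^(-41) = 7.51722e-40
  (+)t^(-40) = 6.7655e-39
  (-)t^(-39) = 6.08895e-38
  (+)t^(-38) = 5.48005e-37
  (-)t^(-37) = 4.93205e-36
  (+)t^(-36) = 4.43884e-35
  (-)t^(-35) = 3.99496e-34
  (+)t^(-34) = 3.59546e-33
  (-)t^(-33) = 3.23592e-32
  (+)t^(-32) = 2.91232e-31
  (-)t^(-31) = 2.62109e-30
  (+)t^(-30) = 2.35898e-29
  (-)t^(-29) = 2.12308e-28
  (+)t^(-28) = 1.91078e-27
  (-)t^(-27) = 1.7197e-26
  (+)t^(-26) = 1.54773e-25
  (-)t^(-25) = 1.39296e-24
  (+)t^(-24) = 1.25366e-23
  (-)t^(-23) = 1.12829e-22
  (+)t^(-22) = 1.01546e-21
  (-)t^(-21) = 9.13918e-21
  (+)t^(-20) = 8.22526e-20
  (-)t^(-19) = 7.40274e-19
  (+)t^(-18) = 6.66246e-18
  (-)t^(-17) = 5.99622e-17
  (+)t^(-16) = 5.3966e-16
  (+)t^(-14) = 4.37124e-14
Sum = (9.28052e-42) + (8.35246e-41) + (7.51722e-40) + (6.7655e-39) + (6.08895e-38) + (5.48005e-37) + (4.93205e-36) + (4.43884e-35) + (3.99496e-34) + (3.59546e-33) + (3.23592e-32) + (2.91232e-31) + (2.62109e-30) + (2.35898e-29) + (2.12308e-28) + (1.91078e-27) + (1.7197e-26) + (1.54773e-25) + (1.39296e-24) + (1.25366e-23) + (1.12829e-22) + (1.01546e-21) + (9.13918e-21) + (8.22526e-20) + (7.40274e-19) + (6.66246e-18) + (5.99622e-17) + (5.3966e-16) + (4.37124e-14)
= 4.431953872e-14
Rounded to 6 significant figures: 4.43195e-14

4.43195e-14


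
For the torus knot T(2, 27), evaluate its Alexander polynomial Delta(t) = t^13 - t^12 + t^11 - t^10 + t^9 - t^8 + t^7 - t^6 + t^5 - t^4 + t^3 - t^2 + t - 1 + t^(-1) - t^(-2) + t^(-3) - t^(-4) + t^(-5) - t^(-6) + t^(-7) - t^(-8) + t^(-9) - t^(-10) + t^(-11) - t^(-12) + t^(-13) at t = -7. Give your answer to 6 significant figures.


Substituting t = -7 into Delta(t) = t^13 - t^12 + t^11 - t^10 + t^9 - t^8 + t^7 - t^6 + t^5 - t^4 + t^3 - t^2 + t - 1 + t^(-1) - t^(-2) + t^(-3) - t^(-4) + t^(-5) - t^(-6) + t^(-7) - t^(-8) + t^(-9) - t^(-10) + t^(-11) - t^(-12) + t^(-13):
Term values: (-96889010407) + (-13841287201) + (-1977326743) + (-282475249) + (-40353607) + (-5764801) + (-823543) + (-117649) + (-16807) + (-2401) + (-343) + (-49) + (-7) + (-1) + (-0.142857) + (-0.0204082) + (-0.00291545) + (-0.000416493) + (-5.9499e-05) + (-8.49986e-06) + (-1.21427e-06) + (-1.73467e-07) + (-2.47809e-08) + (-3.54013e-09) + (-5.05733e-10) + (-7.22476e-11) + (-1.03211e-11)
Sum = -1.130371788e+11
Rounded to 6 significant figures: -1.13037e+11

-1.13037e+11


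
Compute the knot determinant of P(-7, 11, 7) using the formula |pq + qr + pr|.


Step 1: Compute pq + qr + pr.
pq = (-7)*11 = -77
qr = 11*7 = 77
pr = (-7)*7 = -49
pq + qr + pr = -77 + 77 + (-49) = -49
Step 2: Take absolute value.
det(P(-7,11,7)) = |-49| = 49

49


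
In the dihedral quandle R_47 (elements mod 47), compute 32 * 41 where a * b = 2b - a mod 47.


32 * 41 = 2*41 - 32 mod 47
= 82 - 32 mod 47
= 50 mod 47 = 3

3


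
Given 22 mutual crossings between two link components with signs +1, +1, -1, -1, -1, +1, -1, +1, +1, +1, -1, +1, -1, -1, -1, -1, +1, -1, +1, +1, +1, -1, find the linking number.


Step 1: Count positive crossings: 11
Step 2: Count negative crossings: 11
Step 3: Sum of signs = 11 - 11 = 0
Step 4: Linking number = sum/2 = 0/2 = 0

0


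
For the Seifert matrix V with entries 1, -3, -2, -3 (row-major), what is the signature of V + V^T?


Step 1: V + V^T = [[2, -5], [-5, -6]]
Step 2: trace = -4, det = -37
Step 3: Discriminant = (-4)^2 - 4*(-37) = 164
Step 4: Eigenvalues: 4.40312, -8.40312
Step 5: Signature = (# positive eigenvalues) - (# negative eigenvalues) = 0

0


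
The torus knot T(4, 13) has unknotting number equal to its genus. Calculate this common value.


For a torus knot T(p,q), both the unknotting number and genus equal (p-1)(q-1)/2.
= (4-1)(13-1)/2
= 3*12/2
= 36/2 = 18

18


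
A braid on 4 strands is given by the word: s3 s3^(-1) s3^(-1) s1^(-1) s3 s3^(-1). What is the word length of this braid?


The word length counts the number of generators (including inverses).
Listing each generator: s3, s3^(-1), s3^(-1), s1^(-1), s3, s3^(-1)
There are 6 generators in this braid word.

6


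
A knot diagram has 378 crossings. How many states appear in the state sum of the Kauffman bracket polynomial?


Each crossing contributes 2 choices (A-smoothing or B-smoothing).
Total states = 2^378 = 615656346818663737691860001564743965704370926101022604186692084441339402679643915803347910232576806887603562348544

615656346818663737691860001564743965704370926101022604186692084441339402679643915803347910232576806887603562348544


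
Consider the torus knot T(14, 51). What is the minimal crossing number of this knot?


For a torus knot T(p, q) with gcd(p,q)=1,
the crossing number is min(p*(q-1), q*(p-1)).
p*(q-1) = 14*50 = 700
q*(p-1) = 51*13 = 663
min(700, 663) = 663

663


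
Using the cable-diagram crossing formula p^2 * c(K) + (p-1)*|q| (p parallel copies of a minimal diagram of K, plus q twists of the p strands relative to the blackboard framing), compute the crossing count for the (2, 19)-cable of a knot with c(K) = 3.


Step 1: Each of the c(K) crossings of the companion diagram becomes p*p = p^2 crossings among the p parallel strands, and each of the |q| twists s_1 s_2 ... s_(p-1) adds (p-1) crossings.
  Crossings = p^2 * c(K) + (p-1)*|q|
Step 2: = 2^2 * 3 + (2-1)*19
Step 3: = 4*3 + 1*19
Step 4: = 12 + 19 = 31

31


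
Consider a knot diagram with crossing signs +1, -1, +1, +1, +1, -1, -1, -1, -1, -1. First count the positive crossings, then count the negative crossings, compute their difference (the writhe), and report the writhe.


Step 1: Count positive crossings (+1).
Positive crossings: 4
Step 2: Count negative crossings (-1).
Negative crossings: 6
Step 3: Writhe = (positive) - (negative)
w = 4 - 6 = -2
Step 4: |w| = 2, and w is negative

-2


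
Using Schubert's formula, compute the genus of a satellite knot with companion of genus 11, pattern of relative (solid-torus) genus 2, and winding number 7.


Schubert: g(satellite) = g_rel(pattern) + |winding| * g(companion),
where g_rel(pattern) is the genus of the pattern relative to the solid torus.
= 2 + 7 * 11
= 2 + 77 = 79

79


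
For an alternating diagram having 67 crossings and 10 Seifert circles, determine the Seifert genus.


For alternating knots, g = (c - s + 1)/2.
= (67 - 10 + 1)/2
= 58/2 = 29

29


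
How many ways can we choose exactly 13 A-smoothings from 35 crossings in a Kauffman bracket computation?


We choose which 13 of 35 crossings get A-smoothings.
C(35, 13) = 35! / (13! * 22!)
= 1476337800

1476337800


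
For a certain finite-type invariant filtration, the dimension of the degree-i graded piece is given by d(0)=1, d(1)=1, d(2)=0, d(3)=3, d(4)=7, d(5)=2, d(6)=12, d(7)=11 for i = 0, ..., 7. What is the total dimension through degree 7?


Total dimension = d(0) + d(1) + ... + d(7)
= 1 + 1 + 0 + 3 + 7 + 2 + 12 + 11
= 37

37


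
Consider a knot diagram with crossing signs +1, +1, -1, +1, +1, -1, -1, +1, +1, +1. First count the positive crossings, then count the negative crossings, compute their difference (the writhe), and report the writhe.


Step 1: Count positive crossings (+1).
Positive crossings: 7
Step 2: Count negative crossings (-1).
Negative crossings: 3
Step 3: Writhe = (positive) - (negative)
w = 7 - 3 = 4
Step 4: |w| = 4, and w is positive

4


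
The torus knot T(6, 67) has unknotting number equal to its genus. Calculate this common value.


For a torus knot T(p,q), both the unknotting number and genus equal (p-1)(q-1)/2.
= (6-1)(67-1)/2
= 5*66/2
= 330/2 = 165

165


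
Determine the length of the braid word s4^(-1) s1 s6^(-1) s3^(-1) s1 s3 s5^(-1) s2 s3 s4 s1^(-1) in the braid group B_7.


The word length counts the number of generators (including inverses).
Listing each generator: s4^(-1), s1, s6^(-1), s3^(-1), s1, s3, s5^(-1), s2, s3, s4, s1^(-1)
There are 11 generators in this braid word.

11


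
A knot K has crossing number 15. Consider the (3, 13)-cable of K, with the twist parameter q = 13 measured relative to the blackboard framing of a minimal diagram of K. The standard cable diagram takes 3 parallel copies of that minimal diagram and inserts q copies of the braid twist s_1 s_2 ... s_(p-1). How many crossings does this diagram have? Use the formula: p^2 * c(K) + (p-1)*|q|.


Step 1: Each of the c(K) crossings of the companion diagram becomes p*p = p^2 crossings among the p parallel strands, and each of the |q| twists s_1 s_2 ... s_(p-1) adds (p-1) crossings.
  Crossings = p^2 * c(K) + (p-1)*|q|
Step 2: = 3^2 * 15 + (3-1)*13
Step 3: = 9*15 + 2*13
Step 4: = 135 + 26 = 161

161
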